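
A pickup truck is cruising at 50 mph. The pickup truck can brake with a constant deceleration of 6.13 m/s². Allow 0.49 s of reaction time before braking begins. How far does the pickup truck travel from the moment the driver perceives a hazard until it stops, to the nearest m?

Total stopping distance ≈ 52 m

50 mph × 0.44704 = 22.3520 m/s.
Reaction distance = v·t_r = 22.3520 × 0.49 = 10.952 m.
Braking distance = v²/(2a) = 22.3520² / (2 × 6.130) = 499.612 / 12.260 = 40.751 m.
Total = 10.952 + 40.751 = 51.703 m.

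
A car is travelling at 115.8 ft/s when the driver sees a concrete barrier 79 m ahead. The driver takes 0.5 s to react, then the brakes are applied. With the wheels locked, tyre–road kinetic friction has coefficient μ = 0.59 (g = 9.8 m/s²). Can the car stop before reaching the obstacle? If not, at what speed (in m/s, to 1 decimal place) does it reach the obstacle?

115.8 ft/s × 0.3048 = 35.2958 m/s.
a = μg = 0.59 × 9.8 = 5.782 m/s².
Reaction distance = 35.2958 × 0.5 = 17.648 m.
Braking distance needed to stop: v²/(2a) = 1245.793 / 11.564 = 107.730 m, so total needed = 17.648 + 107.730 = 125.378 m > 79 m — it cannot stop.
Distance remaining when braking begins: 79 − 17.648 = 61.352 m.
v² = v₀² − 2a·d = 1245.793 − 2 × 5.782 × 61.352 = 536.318 m²/s².
v = √536.318 = 23.159 m/s.

No — it strikes the obstacle at 23.2 m/s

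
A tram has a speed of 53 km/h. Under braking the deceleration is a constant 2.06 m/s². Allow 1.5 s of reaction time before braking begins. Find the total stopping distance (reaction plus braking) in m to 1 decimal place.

53 km/h ÷ 3.6 = 14.7222 m/s.
Reaction distance = v·t_r = 14.7222 × 1.5 = 22.083 m.
Braking distance = v²/(2a) = 14.7222² / (2 × 2.060) = 216.743 / 4.120 = 52.608 m.
Total = 22.083 + 52.608 = 74.691 m.

Total stopping distance ≈ 74.7 m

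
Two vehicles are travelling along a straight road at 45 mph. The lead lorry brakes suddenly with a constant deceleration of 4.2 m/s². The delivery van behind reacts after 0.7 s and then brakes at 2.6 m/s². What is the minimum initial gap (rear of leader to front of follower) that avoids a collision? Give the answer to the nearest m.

45 mph × 0.44704 = 20.1168 m/s.
Leader travels v²/(2a_L) = 404.686 / 8.400 = 48.177 m before stopping.
Follower covers v·t_r = 20.1168 × 0.7 = 14.082 m while reacting, then v²/(2a_F) = 404.686 / 5.200 = 77.824 m while braking, for a total of 14.082 + 77.824 = 91.906 m.
Since a_F ≤ a_L and the follower starts braking later, the follower is never slower than the leader, so the closest approach is when both have stopped.
Minimum gap = 91.906 − 48.177 = 43.729 m.

Minimum gap ≈ 44 m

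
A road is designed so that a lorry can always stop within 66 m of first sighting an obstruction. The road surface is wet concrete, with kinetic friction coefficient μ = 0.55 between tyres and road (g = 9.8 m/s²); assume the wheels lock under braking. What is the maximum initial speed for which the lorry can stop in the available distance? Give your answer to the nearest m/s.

Maximum speed ≈ 27 m/s

a = μg = 0.55 × 9.8 = 5.390 m/s².
v²/(2a) = d ⇒ v = √(2 × 5.390 × 66) = √711.48 = 26.6736 m/s.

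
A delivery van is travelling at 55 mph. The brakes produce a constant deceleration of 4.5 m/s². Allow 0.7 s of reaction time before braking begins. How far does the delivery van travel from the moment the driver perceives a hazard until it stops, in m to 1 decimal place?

55 mph × 0.44704 = 24.5872 m/s.
Reaction distance = v·t_r = 24.5872 × 0.7 = 17.211 m.
Braking distance = v²/(2a) = 24.5872² / (2 × 4.500) = 604.530 / 9.000 = 67.170 m.
Total = 17.211 + 67.170 = 84.381 m.

Total stopping distance ≈ 84.4 m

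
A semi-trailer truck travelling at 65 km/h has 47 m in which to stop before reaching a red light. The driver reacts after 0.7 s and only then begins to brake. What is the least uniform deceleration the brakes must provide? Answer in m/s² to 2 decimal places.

65 km/h ÷ 3.6 = 18.0556 m/s.
Distance covered during reaction = 18.0556 × 0.7 = 12.639 m.
Distance available for braking: 47 − 12.639 = 34.361 m.
v² = 2a·d ⇒ a = v²/(2d) = 18.0556² / (2 × 34.361) = 326.005 / 68.722 = 4.7438 m/s².

Required deceleration ≈ 4.74 m/s²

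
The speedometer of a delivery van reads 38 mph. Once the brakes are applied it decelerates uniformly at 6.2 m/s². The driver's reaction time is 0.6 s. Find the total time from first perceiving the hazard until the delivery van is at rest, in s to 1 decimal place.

38 mph × 0.44704 = 16.9875 m/s.
Braking time = v/a = 16.9875 / 6.200 = 2.740 s.
Total = 0.6 + 2.740 = 3.340 s.

Total time ≈ 3.3 s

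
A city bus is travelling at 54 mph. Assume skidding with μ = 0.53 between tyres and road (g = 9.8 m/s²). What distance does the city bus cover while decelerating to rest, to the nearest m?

54 mph × 0.44704 = 24.1402 m/s.
a = μg = 0.53 × 9.8 = 5.194 m/s².
Braking distance = v²/(2a) = 24.1402² / (2 × 5.194) = 582.749 / 10.388 = 56.098 m.

Braking distance ≈ 56 m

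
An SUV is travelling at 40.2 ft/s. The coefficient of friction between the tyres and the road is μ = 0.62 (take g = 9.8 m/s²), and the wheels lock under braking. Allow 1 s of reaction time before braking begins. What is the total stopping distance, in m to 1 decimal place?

Total stopping distance ≈ 24.6 m

40.2 ft/s × 0.3048 = 12.2530 m/s.
a = μg = 0.62 × 9.8 = 6.076 m/s².
Reaction distance = v·t_r = 12.2530 × 1 = 12.253 m.
Braking distance = v²/(2a) = 12.2530² / (2 × 6.076) = 150.136 / 12.152 = 12.355 m.
Total = 12.253 + 12.355 = 24.608 m.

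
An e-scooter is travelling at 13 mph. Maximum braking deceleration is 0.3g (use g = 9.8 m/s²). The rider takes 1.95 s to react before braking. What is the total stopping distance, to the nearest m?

Total stopping distance ≈ 17 m

13 mph × 0.44704 = 5.8115 m/s.
a = 0.3 × 9.8 = 2.940 m/s².
Reaction distance = v·t_r = 5.8115 × 1.95 = 11.332 m.
Braking distance = v²/(2a) = 5.8115² / (2 × 2.940) = 33.774 / 5.880 = 5.744 m.
Total = 11.332 + 5.744 = 17.076 m.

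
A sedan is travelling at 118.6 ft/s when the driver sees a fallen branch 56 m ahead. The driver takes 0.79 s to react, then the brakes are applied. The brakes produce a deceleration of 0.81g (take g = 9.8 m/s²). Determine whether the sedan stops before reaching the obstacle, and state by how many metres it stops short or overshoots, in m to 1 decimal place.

118.6 ft/s × 0.3048 = 36.1493 m/s.
a = 0.81 × 9.8 = 7.938 m/s².
Reaction distance = 36.1493 × 0.79 = 28.558 m.
Braking distance = v²/(2a) = 1306.772 / 15.876 = 82.311 m.
Total stopping distance = 28.558 + 82.311 = 110.869 m, vs 56 m available — it cannot stop in time and overshoots by 110.869 − 56 = 54.869 m.

No — it overshoots by 54.9 m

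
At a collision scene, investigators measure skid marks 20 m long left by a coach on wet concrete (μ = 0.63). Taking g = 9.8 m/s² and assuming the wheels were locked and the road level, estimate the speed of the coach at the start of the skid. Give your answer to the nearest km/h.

Initial speed ≈ 57 km/h

Deceleration a = μg = 0.63 × 9.8 = 6.174 m/s².
v = √(2a·d) = √(2 × 6.174 × 20) = √246.960 = 15.7150 m/s.
= 15.7150 × 3.6 = 56.574 km/h.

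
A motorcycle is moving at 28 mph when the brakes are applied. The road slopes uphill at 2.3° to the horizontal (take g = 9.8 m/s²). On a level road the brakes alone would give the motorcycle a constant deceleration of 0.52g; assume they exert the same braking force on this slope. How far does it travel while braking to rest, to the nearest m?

Braking distance ≈ 14 m

28 mph × 0.44704 = 12.5171 m/s.
a = 0.52 × 9.8 = 5.096 m/s².
Gravity along the uphill slope adds to the braking deceleration: a_eff = 5.096 + 9.8·sin 2.3° = 5.096 + 0.393 = 5.489 m/s².
Braking distance = v²/(2a) = 12.5171² / (2 × 5.489) = 156.678 / 10.978 = 14.272 m.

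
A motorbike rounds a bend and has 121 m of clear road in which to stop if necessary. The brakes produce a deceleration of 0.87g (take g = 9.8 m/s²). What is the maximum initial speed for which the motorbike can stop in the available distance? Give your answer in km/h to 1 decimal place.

Maximum speed ≈ 163.5 km/h

a = 0.87 × 9.8 = 8.526 m/s².
v²/(2a) = d ⇒ v = √(2 × 8.526 × 121) = √2063.29 = 45.4235 m/s.
45.4235 m/s × 3.6 = 163.525 km/h.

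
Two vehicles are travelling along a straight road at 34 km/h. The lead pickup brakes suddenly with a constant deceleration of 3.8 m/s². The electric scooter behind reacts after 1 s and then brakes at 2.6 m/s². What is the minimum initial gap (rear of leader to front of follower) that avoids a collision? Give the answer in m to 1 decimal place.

34 km/h ÷ 3.6 = 9.4444 m/s.
Leader travels v²/(2a_L) = 89.197 / 7.600 = 11.736 m before stopping.
Follower covers v·t_r = 9.4444 × 1 = 9.444 m while reacting, then v²/(2a_F) = 89.197 / 5.200 = 17.153 m while braking, for a total of 9.444 + 17.153 = 26.597 m.
Since a_F ≤ a_L and the follower starts braking later, the follower is never slower than the leader, so the closest approach is when both have stopped.
Minimum gap = 26.597 − 11.736 = 14.861 m.

Minimum gap ≈ 14.9 m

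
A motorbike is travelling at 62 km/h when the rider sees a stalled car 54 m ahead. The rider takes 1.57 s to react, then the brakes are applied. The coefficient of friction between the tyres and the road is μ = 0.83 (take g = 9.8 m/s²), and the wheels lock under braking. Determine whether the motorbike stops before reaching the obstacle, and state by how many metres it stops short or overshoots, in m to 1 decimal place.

Yes — it stops 8.7 m short of the obstacle

62 km/h ÷ 3.6 = 17.2222 m/s.
a = μg = 0.83 × 9.8 = 8.134 m/s².
Reaction distance = 17.2222 × 1.57 = 27.039 m.
Braking distance = v²/(2a) = 296.604 / 16.268 = 18.232 m.
Total stopping distance = 27.039 + 18.232 = 45.271 m, vs 54 m available — it stops with 54 − 45.271 = 8.729 m to spare.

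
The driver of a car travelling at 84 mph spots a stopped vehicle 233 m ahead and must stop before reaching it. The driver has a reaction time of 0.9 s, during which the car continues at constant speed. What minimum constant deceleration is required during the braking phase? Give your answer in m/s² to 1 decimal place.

84 mph × 0.44704 = 37.5514 m/s.
Distance covered during reaction = 37.5514 × 0.9 = 33.796 m.
Distance available for braking: 233 − 33.796 = 199.204 m.
v² = 2a·d ⇒ a = v²/(2d) = 37.5514² / (2 × 199.204) = 1410.108 / 398.408 = 3.5394 m/s².

Required deceleration ≈ 3.5 m/s²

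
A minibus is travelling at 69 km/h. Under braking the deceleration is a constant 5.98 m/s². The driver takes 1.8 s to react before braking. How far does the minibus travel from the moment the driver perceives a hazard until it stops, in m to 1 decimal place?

69 km/h ÷ 3.6 = 19.1667 m/s.
Reaction distance = v·t_r = 19.1667 × 1.8 = 34.500 m.
Braking distance = v²/(2a) = 19.1667² / (2 × 5.980) = 367.362 / 11.960 = 30.716 m.
Total = 34.500 + 30.716 = 65.216 m.

Total stopping distance ≈ 65.2 m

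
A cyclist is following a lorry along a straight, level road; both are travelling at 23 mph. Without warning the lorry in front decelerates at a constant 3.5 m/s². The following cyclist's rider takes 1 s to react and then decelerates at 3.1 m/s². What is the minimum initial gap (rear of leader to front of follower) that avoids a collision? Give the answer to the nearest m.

23 mph × 0.44704 = 10.2819 m/s.
Leader travels v²/(2a_L) = 105.717 / 7.000 = 15.102 m before stopping.
Follower covers v·t_r = 10.2819 × 1 = 10.282 m while reacting, then v²/(2a_F) = 105.717 / 6.200 = 17.051 m while braking, for a total of 10.282 + 17.051 = 27.333 m.
Since a_F ≤ a_L and the follower starts braking later, the follower is never slower than the leader, so the closest approach is when both have stopped.
Minimum gap = 27.333 − 15.102 = 12.231 m.

Minimum gap ≈ 12 m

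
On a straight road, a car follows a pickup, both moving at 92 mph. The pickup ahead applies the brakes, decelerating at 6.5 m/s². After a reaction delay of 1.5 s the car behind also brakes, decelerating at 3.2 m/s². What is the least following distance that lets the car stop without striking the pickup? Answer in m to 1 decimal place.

Minimum gap ≈ 195.9 m

92 mph × 0.44704 = 41.1277 m/s.
Leader travels v²/(2a_L) = 1691.488 / 13.000 = 130.114 m before stopping.
Follower covers v·t_r = 41.1277 × 1.5 = 61.692 m while reacting, then v²/(2a_F) = 1691.488 / 6.400 = 264.295 m while braking, for a total of 61.692 + 264.295 = 325.987 m.
Since a_F ≤ a_L and the follower starts braking later, the follower is never slower than the leader, so the closest approach is when both have stopped.
Minimum gap = 325.987 − 130.114 = 195.873 m.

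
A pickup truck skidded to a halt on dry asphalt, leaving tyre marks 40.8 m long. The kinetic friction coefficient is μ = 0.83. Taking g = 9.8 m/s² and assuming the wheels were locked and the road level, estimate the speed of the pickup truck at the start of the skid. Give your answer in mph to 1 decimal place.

Deceleration a = μg = 0.83 × 9.8 = 8.134 m/s².
v = √(2a·d) = √(2 × 8.134 × 40.8) = √663.734 = 25.7630 m/s.
= 25.7630 ÷ 0.44704 = 57.630 mph.

Initial speed ≈ 57.6 mph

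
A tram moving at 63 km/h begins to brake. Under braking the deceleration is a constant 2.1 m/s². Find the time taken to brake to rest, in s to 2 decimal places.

Braking time ≈ 8.33 s

63 km/h ÷ 3.6 = 17.5000 m/s.
Braking time = v/a = 17.5000 / 2.100 = 8.333 s.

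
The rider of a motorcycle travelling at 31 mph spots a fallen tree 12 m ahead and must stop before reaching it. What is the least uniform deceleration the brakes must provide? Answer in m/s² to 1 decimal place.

Required deceleration ≈ 8.0 m/s²

31 mph × 0.44704 = 13.8582 m/s.
v² = 2a·d ⇒ a = v²/(2d) = 13.8582² / (2 × 12.000) = 192.050 / 24.000 = 8.0021 m/s².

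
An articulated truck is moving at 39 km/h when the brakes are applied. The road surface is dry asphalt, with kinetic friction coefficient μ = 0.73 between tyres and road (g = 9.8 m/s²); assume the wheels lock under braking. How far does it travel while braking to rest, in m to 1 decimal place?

39 km/h ÷ 3.6 = 10.8333 m/s.
a = μg = 0.73 × 9.8 = 7.154 m/s².
Braking distance = v²/(2a) = 10.8333² / (2 × 7.154) = 117.360 / 14.308 = 8.202 m.

Braking distance ≈ 8.2 m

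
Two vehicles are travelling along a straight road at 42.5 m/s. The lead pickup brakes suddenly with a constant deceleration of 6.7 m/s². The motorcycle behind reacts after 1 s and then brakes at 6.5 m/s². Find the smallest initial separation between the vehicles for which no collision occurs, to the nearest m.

Leader travels v²/(2a_L) = 1806.250 / 13.400 = 134.795 m before stopping.
Follower covers v·t_r = 42.5000 × 1 = 42.500 m while reacting, then v²/(2a_F) = 1806.250 / 13.000 = 138.942 m while braking, for a total of 42.500 + 138.942 = 181.442 m.
Since a_F ≤ a_L and the follower starts braking later, the follower is never slower than the leader, so the closest approach is when both have stopped.
Minimum gap = 181.442 − 134.795 = 46.647 m.

Minimum gap ≈ 47 m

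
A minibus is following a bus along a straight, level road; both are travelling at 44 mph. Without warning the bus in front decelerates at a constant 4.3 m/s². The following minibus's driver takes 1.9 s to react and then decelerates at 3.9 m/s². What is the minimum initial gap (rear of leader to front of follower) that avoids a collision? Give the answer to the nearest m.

Minimum gap ≈ 42 m

44 mph × 0.44704 = 19.6698 m/s.
Leader travels v²/(2a_L) = 386.901 / 8.600 = 44.988 m before stopping.
Follower covers v·t_r = 19.6698 × 1.9 = 37.373 m while reacting, then v²/(2a_F) = 386.901 / 7.800 = 49.603 m while braking, for a total of 37.373 + 49.603 = 86.976 m.
Since a_F ≤ a_L and the follower starts braking later, the follower is never slower than the leader, so the closest approach is when both have stopped.
Minimum gap = 86.976 − 44.988 = 41.988 m.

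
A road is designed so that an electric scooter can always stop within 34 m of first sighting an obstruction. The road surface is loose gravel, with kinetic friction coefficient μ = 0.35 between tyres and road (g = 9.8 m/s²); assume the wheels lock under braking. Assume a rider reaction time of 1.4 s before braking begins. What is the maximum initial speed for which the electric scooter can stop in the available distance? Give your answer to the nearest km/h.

a = μg = 0.35 × 9.8 = 3.430 m/s².
Stopping distance: v·t_r + v²/(2a) = 34 with t_r = 1.4 s and a = 3.430 m/s².
So v² + 9.604 v − 233.24 = 0.
Positive root: v = −a·t_r + √((a·t_r)² + 2a·d) = −4.802 + √(23.059 + 233.24) = 11.2073 m/s.
11.2073 m/s × 3.6 = 40.346 km/h.

Maximum speed ≈ 40 km/h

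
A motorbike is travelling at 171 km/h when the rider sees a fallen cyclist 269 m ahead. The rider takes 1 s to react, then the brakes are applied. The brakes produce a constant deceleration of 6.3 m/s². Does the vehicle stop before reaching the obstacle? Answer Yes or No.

171 km/h ÷ 3.6 = 47.5000 m/s.
Reaction distance = 47.5000 × 1 = 47.500 m.
Braking distance = v²/(2a) = 2256.250 / 12.600 = 179.067 m.
Total stopping distance = 47.500 + 179.067 = 226.567 m, vs 269 m available — it stops with 269 − 226.567 = 42.433 m to spare.

Yes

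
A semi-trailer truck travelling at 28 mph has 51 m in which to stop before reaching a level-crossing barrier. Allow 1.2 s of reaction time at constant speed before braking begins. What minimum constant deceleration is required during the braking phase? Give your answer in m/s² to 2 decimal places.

Required deceleration ≈ 2.18 m/s²

28 mph × 0.44704 = 12.5171 m/s.
Distance covered during reaction = 12.5171 × 1.2 = 15.021 m.
Distance available for braking: 51 − 15.021 = 35.979 m.
v² = 2a·d ⇒ a = v²/(2d) = 12.5171² / (2 × 35.979) = 156.678 / 71.958 = 2.1774 m/s².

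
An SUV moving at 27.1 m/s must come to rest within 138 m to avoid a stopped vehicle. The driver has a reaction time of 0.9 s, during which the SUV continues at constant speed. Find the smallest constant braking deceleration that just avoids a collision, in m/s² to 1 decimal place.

Distance covered during reaction = 27.1000 × 0.9 = 24.390 m.
Distance available for braking: 138 − 24.390 = 113.610 m.
v² = 2a·d ⇒ a = v²/(2d) = 27.1000² / (2 × 113.610) = 734.410 / 227.220 = 3.2322 m/s².

Required deceleration ≈ 3.2 m/s²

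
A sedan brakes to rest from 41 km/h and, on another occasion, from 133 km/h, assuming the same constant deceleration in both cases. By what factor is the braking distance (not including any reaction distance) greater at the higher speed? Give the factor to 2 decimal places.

Factor ≈ 10.52

Braking distance d = v²/(2a), so with a fixed, d ∝ v².
Factor = (133/41)² = 3.2439² = 10.5229.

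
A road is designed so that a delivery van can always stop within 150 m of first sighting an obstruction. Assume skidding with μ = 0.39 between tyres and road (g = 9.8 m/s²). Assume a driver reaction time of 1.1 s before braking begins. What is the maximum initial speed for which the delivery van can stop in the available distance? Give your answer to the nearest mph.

Maximum speed ≈ 67 mph

a = μg = 0.39 × 9.8 = 3.822 m/s².
Stopping distance: v·t_r + v²/(2a) = 150 with t_r = 1.1 s and a = 3.822 m/s².
So v² + 8.408 v − 1146.60 = 0.
Positive root: v = −a·t_r + √((a·t_r)² + 2a·d) = −4.204 + √(17.674 + 1146.60) = 29.9175 m/s.
29.9175 m/s ÷ 0.44704 = 66.924 mph.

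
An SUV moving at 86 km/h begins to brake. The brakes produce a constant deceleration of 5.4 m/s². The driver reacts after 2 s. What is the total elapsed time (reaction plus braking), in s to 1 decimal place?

86 km/h ÷ 3.6 = 23.8889 m/s.
Braking time = v/a = 23.8889 / 5.400 = 4.424 s.
Total = 2 + 4.424 = 6.424 s.

Total time ≈ 6.4 s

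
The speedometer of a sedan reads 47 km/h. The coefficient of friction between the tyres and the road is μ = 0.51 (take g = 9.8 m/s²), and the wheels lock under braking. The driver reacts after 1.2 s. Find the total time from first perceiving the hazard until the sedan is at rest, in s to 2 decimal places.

Total time ≈ 3.81 s

47 km/h ÷ 3.6 = 13.0556 m/s.
a = μg = 0.51 × 9.8 = 4.998 m/s².
Braking time = v/a = 13.0556 / 4.998 = 2.612 s.
Total = 1.2 + 2.612 = 3.812 s.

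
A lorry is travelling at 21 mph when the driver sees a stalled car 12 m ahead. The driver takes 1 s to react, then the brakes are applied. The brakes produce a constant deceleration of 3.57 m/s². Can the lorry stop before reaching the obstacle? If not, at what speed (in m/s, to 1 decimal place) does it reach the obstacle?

No — it strikes the obstacle at 8.3 m/s

21 mph × 0.44704 = 9.3878 m/s.
Reaction distance = 9.3878 × 1 = 9.388 m.
Braking distance needed to stop: v²/(2a) = 88.131 / 7.140 = 12.343 m, so total needed = 9.388 + 12.343 = 21.731 m > 12 m — it cannot stop.
Distance remaining when braking begins: 12 − 9.388 = 2.612 m.
v² = v₀² − 2a·d = 88.131 − 2 × 3.570 × 2.612 = 69.481 m²/s².
v = √69.481 = 8.336 m/s.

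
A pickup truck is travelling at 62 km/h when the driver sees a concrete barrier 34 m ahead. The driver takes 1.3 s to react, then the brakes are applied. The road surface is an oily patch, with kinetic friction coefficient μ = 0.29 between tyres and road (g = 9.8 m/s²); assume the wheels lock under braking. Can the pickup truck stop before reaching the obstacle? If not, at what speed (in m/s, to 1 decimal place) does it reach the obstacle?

No — it strikes the obstacle at 15.2 m/s

62 km/h ÷ 3.6 = 17.2222 m/s.
a = μg = 0.29 × 9.8 = 2.842 m/s².
Reaction distance = 17.2222 × 1.3 = 22.389 m.
Braking distance needed to stop: v²/(2a) = 296.604 / 5.684 = 52.182 m, so total needed = 22.389 + 52.182 = 74.571 m > 34 m — it cannot stop.
Distance remaining when braking begins: 34 − 22.389 = 11.611 m.
v² = v₀² − 2a·d = 296.604 − 2 × 2.842 × 11.611 = 230.607 m²/s².
v = √230.607 = 15.186 m/s.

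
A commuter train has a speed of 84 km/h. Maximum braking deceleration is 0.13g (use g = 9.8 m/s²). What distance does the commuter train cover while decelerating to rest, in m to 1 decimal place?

Braking distance ≈ 213.7 m

84 km/h ÷ 3.6 = 23.3333 m/s.
a = 0.13 × 9.8 = 1.274 m/s².
Braking distance = v²/(2a) = 23.3333² / (2 × 1.274) = 544.443 / 2.548 = 213.675 m.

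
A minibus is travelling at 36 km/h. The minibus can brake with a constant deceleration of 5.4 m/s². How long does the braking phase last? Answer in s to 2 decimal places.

36 km/h ÷ 3.6 = 10.0000 m/s.
Braking time = v/a = 10.0000 / 5.400 = 1.852 s.

Braking time ≈ 1.85 s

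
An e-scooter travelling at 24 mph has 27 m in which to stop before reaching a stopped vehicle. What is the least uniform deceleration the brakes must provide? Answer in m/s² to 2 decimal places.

24 mph × 0.44704 = 10.7290 m/s.
v² = 2a·d ⇒ a = v²/(2d) = 10.7290² / (2 × 27.000) = 115.111 / 54.000 = 2.1317 m/s².

Required deceleration ≈ 2.13 m/s²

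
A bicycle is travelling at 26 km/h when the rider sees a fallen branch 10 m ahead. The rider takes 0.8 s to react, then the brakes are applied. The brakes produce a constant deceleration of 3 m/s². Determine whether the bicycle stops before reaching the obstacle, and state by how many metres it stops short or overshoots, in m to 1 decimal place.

No — it overshoots by 4.5 m

26 km/h ÷ 3.6 = 7.2222 m/s.
Reaction distance = 7.2222 × 0.8 = 5.778 m.
Braking distance = v²/(2a) = 52.160 / 6.000 = 8.693 m.
Total stopping distance = 5.778 + 8.693 = 14.471 m, vs 10 m available — it cannot stop in time and overshoots by 14.471 − 10 = 4.471 m.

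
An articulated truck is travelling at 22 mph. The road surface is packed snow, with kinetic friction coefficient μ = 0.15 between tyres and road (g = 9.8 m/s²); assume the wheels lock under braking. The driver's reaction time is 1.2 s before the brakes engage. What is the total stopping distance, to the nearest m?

22 mph × 0.44704 = 9.8349 m/s.
a = μg = 0.15 × 9.8 = 1.470 m/s².
Reaction distance = v·t_r = 9.8349 × 1.2 = 11.802 m.
Braking distance = v²/(2a) = 9.8349² / (2 × 1.470) = 96.725 / 2.940 = 32.900 m.
Total = 11.802 + 32.900 = 44.702 m.

Total stopping distance ≈ 45 m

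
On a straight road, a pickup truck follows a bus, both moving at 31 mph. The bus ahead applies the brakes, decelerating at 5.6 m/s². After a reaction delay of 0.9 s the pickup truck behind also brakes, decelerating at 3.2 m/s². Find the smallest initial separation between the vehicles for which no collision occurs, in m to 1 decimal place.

31 mph × 0.44704 = 13.8582 m/s.
Leader travels v²/(2a_L) = 192.050 / 11.200 = 17.147 m before stopping.
Follower covers v·t_r = 13.8582 × 0.9 = 12.472 m while reacting, then v²/(2a_F) = 192.050 / 6.400 = 30.008 m while braking, for a total of 12.472 + 30.008 = 42.480 m.
Since a_F ≤ a_L and the follower starts braking later, the follower is never slower than the leader, so the closest approach is when both have stopped.
Minimum gap = 42.480 − 17.147 = 25.333 m.

Minimum gap ≈ 25.3 m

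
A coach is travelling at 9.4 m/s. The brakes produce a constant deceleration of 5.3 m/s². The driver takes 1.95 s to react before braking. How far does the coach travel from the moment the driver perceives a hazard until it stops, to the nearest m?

Total stopping distance ≈ 27 m

Reaction distance = v·t_r = 9.4000 × 1.95 = 18.330 m.
Braking distance = v²/(2a) = 9.4000² / (2 × 5.300) = 88.360 / 10.600 = 8.336 m.
Total = 18.330 + 8.336 = 26.666 m.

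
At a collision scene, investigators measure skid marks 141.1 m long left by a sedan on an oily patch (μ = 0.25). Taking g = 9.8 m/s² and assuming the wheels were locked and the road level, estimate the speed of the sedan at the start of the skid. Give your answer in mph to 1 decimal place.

Deceleration a = μg = 0.25 × 9.8 = 2.450 m/s².
v = √(2a·d) = √(2 × 2.450 × 141.1) = √691.390 = 26.2943 m/s.
= 26.2943 ÷ 0.44704 = 58.819 mph.

Initial speed ≈ 58.8 mph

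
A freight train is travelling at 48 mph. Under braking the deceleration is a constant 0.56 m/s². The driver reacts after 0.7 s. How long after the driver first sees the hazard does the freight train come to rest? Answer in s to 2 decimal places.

48 mph × 0.44704 = 21.4579 m/s.
Braking time = v/a = 21.4579 / 0.560 = 38.318 s.
Total = 0.7 + 38.318 = 39.018 s.

Total time ≈ 39.02 s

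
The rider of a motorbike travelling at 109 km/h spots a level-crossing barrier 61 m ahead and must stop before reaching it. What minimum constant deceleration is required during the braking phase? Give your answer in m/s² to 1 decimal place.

Required deceleration ≈ 7.5 m/s²

109 km/h ÷ 3.6 = 30.2778 m/s.
v² = 2a·d ⇒ a = v²/(2d) = 30.2778² / (2 × 61.000) = 916.745 / 122.000 = 7.5143 m/s².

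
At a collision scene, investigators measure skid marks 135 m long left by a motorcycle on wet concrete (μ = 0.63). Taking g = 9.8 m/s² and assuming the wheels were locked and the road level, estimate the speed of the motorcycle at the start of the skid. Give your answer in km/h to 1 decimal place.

Initial speed ≈ 147.0 km/h

Deceleration a = μg = 0.63 × 9.8 = 6.174 m/s².
v = √(2a·d) = √(2 × 6.174 × 135) = √1666.980 = 40.8287 m/s.
= 40.8287 × 3.6 = 146.983 km/h.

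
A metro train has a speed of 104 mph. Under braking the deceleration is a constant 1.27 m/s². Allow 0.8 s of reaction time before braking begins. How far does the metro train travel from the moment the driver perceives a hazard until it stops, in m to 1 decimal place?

104 mph × 0.44704 = 46.4922 m/s.
Reaction distance = v·t_r = 46.4922 × 0.8 = 37.194 m.
Braking distance = v²/(2a) = 46.4922² / (2 × 1.270) = 2161.525 / 2.540 = 850.994 m.
Total = 37.194 + 850.994 = 888.188 m.

Total stopping distance ≈ 888.2 m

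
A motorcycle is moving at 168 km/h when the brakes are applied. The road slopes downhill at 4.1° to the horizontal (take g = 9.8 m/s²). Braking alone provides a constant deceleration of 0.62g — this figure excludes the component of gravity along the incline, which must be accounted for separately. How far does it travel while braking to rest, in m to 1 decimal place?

Braking distance ≈ 202.6 m

168 km/h ÷ 3.6 = 46.6667 m/s.
a = 0.62 × 9.8 = 6.076 m/s².
Gravity along the downhill slope reduces the braking deceleration: a_eff = 6.076 − 9.8·sin 4.1° = 6.076 − 0.701 = 5.375 m/s².
Braking distance = v²/(2a) = 46.6667² / (2 × 5.375) = 2177.781 / 10.750 = 202.584 m.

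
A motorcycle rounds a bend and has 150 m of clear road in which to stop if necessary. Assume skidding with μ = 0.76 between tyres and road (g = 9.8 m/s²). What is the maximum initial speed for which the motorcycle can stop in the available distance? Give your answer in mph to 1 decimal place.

a = μg = 0.76 × 9.8 = 7.448 m/s².
v²/(2a) = d ⇒ v = √(2 × 7.448 × 150) = √2234.40 = 47.2694 m/s.
47.2694 m/s ÷ 0.44704 = 105.739 mph.

Maximum speed ≈ 105.7 mph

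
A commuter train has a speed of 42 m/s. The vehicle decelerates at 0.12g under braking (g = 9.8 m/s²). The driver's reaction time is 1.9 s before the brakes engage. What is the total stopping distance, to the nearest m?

Total stopping distance ≈ 830 m

a = 0.12 × 9.8 = 1.176 m/s².
Reaction distance = v·t_r = 42.0000 × 1.9 = 79.800 m.
Braking distance = v²/(2a) = 42.0000² / (2 × 1.176) = 1764.000 / 2.352 = 750.000 m.
Total = 79.800 + 750.000 = 829.800 m.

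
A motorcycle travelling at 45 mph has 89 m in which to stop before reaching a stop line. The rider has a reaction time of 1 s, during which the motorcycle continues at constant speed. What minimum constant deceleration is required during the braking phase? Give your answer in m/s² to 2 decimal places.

45 mph × 0.44704 = 20.1168 m/s.
Distance covered during reaction = 20.1168 × 1 = 20.117 m.
Distance available for braking: 89 − 20.117 = 68.883 m.
v² = 2a·d ⇒ a = v²/(2d) = 20.1168² / (2 × 68.883) = 404.686 / 137.766 = 2.9375 m/s².

Required deceleration ≈ 2.94 m/s²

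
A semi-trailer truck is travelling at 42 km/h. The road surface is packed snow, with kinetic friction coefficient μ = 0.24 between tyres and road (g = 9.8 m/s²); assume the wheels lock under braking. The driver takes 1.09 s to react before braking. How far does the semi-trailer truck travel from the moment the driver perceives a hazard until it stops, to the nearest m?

Total stopping distance ≈ 42 m

42 km/h ÷ 3.6 = 11.6667 m/s.
a = μg = 0.24 × 9.8 = 2.352 m/s².
Reaction distance = v·t_r = 11.6667 × 1.09 = 12.717 m.
Braking distance = v²/(2a) = 11.6667² / (2 × 2.352) = 136.112 / 4.704 = 28.935 m.
Total = 12.717 + 28.935 = 41.652 m.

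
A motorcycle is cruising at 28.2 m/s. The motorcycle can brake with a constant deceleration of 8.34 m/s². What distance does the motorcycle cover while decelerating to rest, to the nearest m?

Braking distance ≈ 48 m

Braking distance = v²/(2a) = 28.2000² / (2 × 8.340) = 795.240 / 16.680 = 47.676 m.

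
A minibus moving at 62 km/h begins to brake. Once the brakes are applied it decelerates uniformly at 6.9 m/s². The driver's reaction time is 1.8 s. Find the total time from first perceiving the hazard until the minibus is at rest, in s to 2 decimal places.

Total time ≈ 4.30 s

62 km/h ÷ 3.6 = 17.2222 m/s.
Braking time = v/a = 17.2222 / 6.900 = 2.496 s.
Total = 1.8 + 2.496 = 4.296 s.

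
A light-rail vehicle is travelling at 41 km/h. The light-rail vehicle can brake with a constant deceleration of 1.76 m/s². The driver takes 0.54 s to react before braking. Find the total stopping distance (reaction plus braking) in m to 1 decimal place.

Total stopping distance ≈ 43.0 m

41 km/h ÷ 3.6 = 11.3889 m/s.
Reaction distance = v·t_r = 11.3889 × 0.54 = 6.150 m.
Braking distance = v²/(2a) = 11.3889² / (2 × 1.760) = 129.707 / 3.520 = 36.849 m.
Total = 6.150 + 36.849 = 42.999 m.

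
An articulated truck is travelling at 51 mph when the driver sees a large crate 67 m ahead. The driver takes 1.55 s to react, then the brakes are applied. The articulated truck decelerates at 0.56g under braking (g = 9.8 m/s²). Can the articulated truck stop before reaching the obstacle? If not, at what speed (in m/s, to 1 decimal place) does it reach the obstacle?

51 mph × 0.44704 = 22.7990 m/s.
a = 0.56 × 9.8 = 5.488 m/s².
Reaction distance = 22.7990 × 1.55 = 35.338 m.
Braking distance needed to stop: v²/(2a) = 519.794 / 10.976 = 47.357 m, so total needed = 35.338 + 47.357 = 82.695 m > 67 m — it cannot stop.
Distance remaining when braking begins: 67 − 35.338 = 31.662 m.
v² = v₀² − 2a·d = 519.794 − 2 × 5.488 × 31.662 = 172.272 m²/s².
v = √172.272 = 13.125 m/s.

No — it strikes the obstacle at 13.1 m/s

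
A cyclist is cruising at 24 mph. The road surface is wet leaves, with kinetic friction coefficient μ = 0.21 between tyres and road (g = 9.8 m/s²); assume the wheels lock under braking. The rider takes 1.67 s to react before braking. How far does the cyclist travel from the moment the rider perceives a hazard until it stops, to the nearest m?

Total stopping distance ≈ 46 m

24 mph × 0.44704 = 10.7290 m/s.
a = μg = 0.21 × 9.8 = 2.058 m/s².
Reaction distance = v·t_r = 10.7290 × 1.67 = 17.917 m.
Braking distance = v²/(2a) = 10.7290² / (2 × 2.058) = 115.111 / 4.116 = 27.967 m.
Total = 17.917 + 27.967 = 45.884 m.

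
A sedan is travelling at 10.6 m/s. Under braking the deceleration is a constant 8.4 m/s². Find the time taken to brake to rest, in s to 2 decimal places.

Braking time ≈ 1.26 s

Braking time = v/a = 10.6000 / 8.400 = 1.262 s.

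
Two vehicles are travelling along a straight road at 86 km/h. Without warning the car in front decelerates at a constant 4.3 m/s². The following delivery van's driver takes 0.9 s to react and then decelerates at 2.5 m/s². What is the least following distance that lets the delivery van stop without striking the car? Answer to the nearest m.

86 km/h ÷ 3.6 = 23.8889 m/s.
Leader travels v²/(2a_L) = 570.680 / 8.600 = 66.358 m before stopping.
Follower covers v·t_r = 23.8889 × 0.9 = 21.500 m while reacting, then v²/(2a_F) = 570.680 / 5.000 = 114.136 m while braking, for a total of 21.500 + 114.136 = 135.636 m.
Since a_F ≤ a_L and the follower starts braking later, the follower is never slower than the leader, so the closest approach is when both have stopped.
Minimum gap = 135.636 − 66.358 = 69.278 m.

Minimum gap ≈ 69 m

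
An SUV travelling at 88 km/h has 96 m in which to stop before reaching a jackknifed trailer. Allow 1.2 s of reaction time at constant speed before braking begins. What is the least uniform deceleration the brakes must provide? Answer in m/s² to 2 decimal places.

Required deceleration ≈ 4.48 m/s²

88 km/h ÷ 3.6 = 24.4444 m/s.
Distance covered during reaction = 24.4444 × 1.2 = 29.333 m.
Distance available for braking: 96 − 29.333 = 66.667 m.
v² = 2a·d ⇒ a = v²/(2d) = 24.4444² / (2 × 66.667) = 597.529 / 133.334 = 4.4814 m/s².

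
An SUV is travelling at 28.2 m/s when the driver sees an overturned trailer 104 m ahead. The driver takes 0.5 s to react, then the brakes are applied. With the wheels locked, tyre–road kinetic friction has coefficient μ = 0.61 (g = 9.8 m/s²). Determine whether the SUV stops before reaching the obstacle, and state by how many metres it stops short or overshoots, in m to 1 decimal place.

a = μg = 0.61 × 9.8 = 5.978 m/s².
Reaction distance = 28.2000 × 0.5 = 14.100 m.
Braking distance = v²/(2a) = 795.240 / 11.956 = 66.514 m.
Total stopping distance = 14.100 + 66.514 = 80.614 m, vs 104 m available — it stops with 104 − 80.614 = 23.386 m to spare.

Yes — it stops 23.4 m short of the obstacle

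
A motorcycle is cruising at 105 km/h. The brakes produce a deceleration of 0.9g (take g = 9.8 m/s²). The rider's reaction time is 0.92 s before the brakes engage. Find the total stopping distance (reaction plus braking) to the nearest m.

Total stopping distance ≈ 75 m

105 km/h ÷ 3.6 = 29.1667 m/s.
a = 0.9 × 9.8 = 8.820 m/s².
Reaction distance = v·t_r = 29.1667 × 0.92 = 26.833 m.
Braking distance = v²/(2a) = 29.1667² / (2 × 8.820) = 850.696 / 17.640 = 48.225 m.
Total = 26.833 + 48.225 = 75.058 m.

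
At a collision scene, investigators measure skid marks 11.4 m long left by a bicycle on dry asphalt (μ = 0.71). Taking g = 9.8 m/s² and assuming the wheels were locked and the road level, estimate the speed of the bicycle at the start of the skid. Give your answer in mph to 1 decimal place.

Deceleration a = μg = 0.71 × 9.8 = 6.958 m/s².
v = √(2a·d) = √(2 × 6.958 × 11.4) = √158.642 = 12.5953 m/s.
= 12.5953 ÷ 0.44704 = 28.175 mph.

Initial speed ≈ 28.2 mph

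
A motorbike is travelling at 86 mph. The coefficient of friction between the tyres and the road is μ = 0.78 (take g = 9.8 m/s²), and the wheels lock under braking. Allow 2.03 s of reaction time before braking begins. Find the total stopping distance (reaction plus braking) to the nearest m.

86 mph × 0.44704 = 38.4454 m/s.
a = μg = 0.78 × 9.8 = 7.644 m/s².
Reaction distance = v·t_r = 38.4454 × 2.03 = 78.044 m.
Braking distance = v²/(2a) = 38.4454² / (2 × 7.644) = 1478.049 / 15.288 = 96.680 m.
Total = 78.044 + 96.680 = 174.724 m.

Total stopping distance ≈ 175 m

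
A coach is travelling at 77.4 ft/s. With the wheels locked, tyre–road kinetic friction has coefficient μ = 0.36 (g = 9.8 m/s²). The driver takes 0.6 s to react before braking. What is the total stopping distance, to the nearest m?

Total stopping distance ≈ 93 m

77.4 ft/s × 0.3048 = 23.5915 m/s.
a = μg = 0.36 × 9.8 = 3.528 m/s².
Reaction distance = v·t_r = 23.5915 × 0.6 = 14.155 m.
Braking distance = v²/(2a) = 23.5915² / (2 × 3.528) = 556.559 / 7.056 = 78.877 m.
Total = 14.155 + 78.877 = 93.032 m.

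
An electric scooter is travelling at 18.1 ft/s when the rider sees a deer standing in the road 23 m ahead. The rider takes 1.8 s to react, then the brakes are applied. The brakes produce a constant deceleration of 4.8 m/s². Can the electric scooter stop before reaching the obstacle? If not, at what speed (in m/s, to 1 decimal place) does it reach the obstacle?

18.1 ft/s × 0.3048 = 5.5169 m/s.
Reaction distance = 5.5169 × 1.8 = 9.930 m.
Braking distance = v²/(2a) = 30.436 / 9.600 = 3.170 m.
Total stopping distance = 9.930 + 3.170 = 13.100 m, vs 23 m available — it stops with 23 − 13.100 = 9.900 m to spare.

Yes — it stops about 9.9 m short of the obstacle, so it never reaches it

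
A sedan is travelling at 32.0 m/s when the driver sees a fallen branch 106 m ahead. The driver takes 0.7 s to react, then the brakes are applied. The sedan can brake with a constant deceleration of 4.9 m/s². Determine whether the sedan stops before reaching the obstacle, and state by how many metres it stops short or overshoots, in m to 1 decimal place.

No — it overshoots by 20.9 m

Reaction distance = 32.0000 × 0.7 = 22.400 m.
Braking distance = v²/(2a) = 1024.000 / 9.800 = 104.490 m.
Total stopping distance = 22.400 + 104.490 = 126.890 m, vs 106 m available — it cannot stop in time and overshoots by 126.890 − 106 = 20.890 m.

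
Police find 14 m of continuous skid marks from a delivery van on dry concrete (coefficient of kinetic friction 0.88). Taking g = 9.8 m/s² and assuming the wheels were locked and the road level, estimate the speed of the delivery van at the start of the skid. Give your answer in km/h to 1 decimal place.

Deceleration a = μg = 0.88 × 9.8 = 8.624 m/s².
v = √(2a·d) = √(2 × 8.624 × 14) = √241.472 = 15.5394 m/s.
= 15.5394 × 3.6 = 55.942 km/h.

Initial speed ≈ 55.9 km/h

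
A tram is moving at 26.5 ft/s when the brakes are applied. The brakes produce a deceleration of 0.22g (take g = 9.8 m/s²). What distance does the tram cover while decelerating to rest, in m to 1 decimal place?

Braking distance ≈ 15.1 m

26.5 ft/s × 0.3048 = 8.0772 m/s.
a = 0.22 × 9.8 = 2.156 m/s².
Braking distance = v²/(2a) = 8.0772² / (2 × 2.156) = 65.241 / 4.312 = 15.130 m.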